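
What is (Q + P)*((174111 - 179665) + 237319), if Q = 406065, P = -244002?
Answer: 37560531195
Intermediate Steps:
(Q + P)*((174111 - 179665) + 237319) = (406065 - 244002)*((174111 - 179665) + 237319) = 162063*(-5554 + 237319) = 162063*231765 = 37560531195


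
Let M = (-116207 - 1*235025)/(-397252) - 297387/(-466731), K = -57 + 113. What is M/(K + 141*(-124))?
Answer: -7835234531/89758955526076 ≈ -8.7292e-5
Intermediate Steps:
K = 56
M = 7835234531/5150272867 (M = (-116207 - 235025)*(-1/397252) - 297387*(-1/466731) = -351232*(-1/397252) + 33043/51859 = 87808/99313 + 33043/51859 = 7835234531/5150272867 ≈ 1.5213)
M/(K + 141*(-124)) = 7835234531/(5150272867*(56 + 141*(-124))) = 7835234531/(5150272867*(56 - 17484)) = (7835234531/5150272867)/(-17428) = (7835234531/5150272867)*(-1/17428) = -7835234531/89758955526076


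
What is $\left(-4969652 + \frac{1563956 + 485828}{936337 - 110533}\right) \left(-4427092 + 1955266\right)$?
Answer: $\frac{120765074488401836}{9831} \approx 1.2284 \cdot 10^{13}$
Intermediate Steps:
$\left(-4969652 + \frac{1563956 + 485828}{936337 - 110533}\right) \left(-4427092 + 1955266\right) = \left(-4969652 + \frac{2049784}{825804}\right) \left(-2471826\right) = \left(-4969652 + 2049784 \cdot \frac{1}{825804}\right) \left(-2471826\right) = \left(-4969652 + \frac{512446}{206451}\right) \left(-2471826\right) = \left(- \frac{1025989112606}{206451}\right) \left(-2471826\right) = \frac{120765074488401836}{9831}$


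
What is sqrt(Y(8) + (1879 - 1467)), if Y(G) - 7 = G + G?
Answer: sqrt(435) ≈ 20.857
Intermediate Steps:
Y(G) = 7 + 2*G (Y(G) = 7 + (G + G) = 7 + 2*G)
sqrt(Y(8) + (1879 - 1467)) = sqrt((7 + 2*8) + (1879 - 1467)) = sqrt((7 + 16) + 412) = sqrt(23 + 412) = sqrt(435)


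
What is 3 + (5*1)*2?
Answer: 13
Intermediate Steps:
3 + (5*1)*2 = 3 + 5*2 = 3 + 10 = 13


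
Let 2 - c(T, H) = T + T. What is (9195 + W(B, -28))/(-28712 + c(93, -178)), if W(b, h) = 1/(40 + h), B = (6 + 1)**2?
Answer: -15763/49536 ≈ -0.31821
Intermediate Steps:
c(T, H) = 2 - 2*T (c(T, H) = 2 - (T + T) = 2 - 2*T)
B = 49 (B = 7**2 = 49)
(9195 + W(B, -28))/(-28712 + c(93, -178)) = (9195 + 1/(40 - 28))/(-28712 + (2 - 2*93)) = (9195 + 1/12)/(-28712 + (2 - 186)) = (9195 + 1/12)/(-28712 - 184) = (110341/12)/(-28896) = (110341/12)*(-1/28896) = -15763/49536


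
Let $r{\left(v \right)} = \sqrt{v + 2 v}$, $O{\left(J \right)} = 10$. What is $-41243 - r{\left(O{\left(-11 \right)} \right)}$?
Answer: $-41243 - \sqrt{30} \approx -41249.0$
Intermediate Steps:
$r{\left(v \right)} = \sqrt{3} \sqrt{v}$ ($r{\left(v \right)} = \sqrt{3 v} = \sqrt{3} \sqrt{v}$)
$-41243 - r{\left(O{\left(-11 \right)} \right)} = -41243 - \sqrt{3} \sqrt{10} = -41243 - \sqrt{30}$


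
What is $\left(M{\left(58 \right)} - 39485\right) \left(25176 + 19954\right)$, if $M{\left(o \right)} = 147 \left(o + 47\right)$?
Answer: $-1085376500$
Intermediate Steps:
$M{\left(o \right)} = 6909 + 147 o$ ($M{\left(o \right)} = 147 \left(47 + o\right) = 6909 + 147 o$)
$\left(M{\left(58 \right)} - 39485\right) \left(25176 + 19954\right) = \left(\left(6909 + 147 \cdot 58\right) - 39485\right) \left(25176 + 19954\right) = \left(\left(6909 + 8526\right) - 39485\right) 45130 = \left(15435 - 39485\right) 45130 = \left(-24050\right) 45130 = -1085376500$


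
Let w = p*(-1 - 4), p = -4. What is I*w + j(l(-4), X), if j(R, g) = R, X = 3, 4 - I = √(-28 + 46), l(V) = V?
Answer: 76 - 60*√2 ≈ -8.8528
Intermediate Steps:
I = 4 - 3*√2 (I = 4 - √(-28 + 46) = 4 - √18 = 4 - 3*√2 ≈ -0.24264)
w = 20 (w = -4*(-1 - 4) = -4*(-5) = 20)
I*w + j(l(-4), X) = (4 - 3*√2)*20 - 4 = (80 - 60*√2) - 4 = 76 - 60*√2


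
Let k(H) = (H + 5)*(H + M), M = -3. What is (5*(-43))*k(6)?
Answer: -7095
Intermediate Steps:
k(H) = (-3 + H)*(5 + H) (k(H) = (H + 5)*(H - 3) = (5 + H)*(-3 + H) = (-3 + H)*(5 + H))
(5*(-43))*k(6) = (5*(-43))*(-15 + 6² + 2*6) = -215*(-15 + 36 + 12) = -215*33 = -7095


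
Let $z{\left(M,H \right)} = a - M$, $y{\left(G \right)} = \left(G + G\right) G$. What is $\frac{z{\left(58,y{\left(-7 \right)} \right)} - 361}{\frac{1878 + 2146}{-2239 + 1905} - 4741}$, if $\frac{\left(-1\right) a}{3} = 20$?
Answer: $\frac{79993}{793759} \approx 0.10078$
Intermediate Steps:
$a = -60$ ($a = \left(-3\right) 20 = -60$)
$y{\left(G \right)} = 2 G^{2}$ ($y{\left(G \right)} = 2 G G = 2 G^{2}$)
$z{\left(M,H \right)} = -60 - M$
$\frac{z{\left(58,y{\left(-7 \right)} \right)} - 361}{\frac{1878 + 2146}{-2239 + 1905} - 4741} = \frac{\left(-60 - 58\right) - 361}{\frac{1878 + 2146}{-2239 + 1905} - 4741} = \frac{\left(-60 - 58\right) - 361}{\frac{4024}{-334} - 4741} = \frac{-118 - 361}{4024 \left(- \frac{1}{334}\right) - 4741} = - \frac{479}{- \frac{2012}{167} - 4741} = - \frac{479}{- \frac{793759}{167}} = \left(-479\right) \left(- \frac{167}{793759}\right) = \frac{79993}{793759}$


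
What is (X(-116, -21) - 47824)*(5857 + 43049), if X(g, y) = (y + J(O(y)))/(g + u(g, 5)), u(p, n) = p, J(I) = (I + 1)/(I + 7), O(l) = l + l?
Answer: -4747919019129/2030 ≈ -2.3389e+9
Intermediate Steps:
O(l) = 2*l
J(I) = (1 + I)/(7 + I)
X(g, y) = (y + (1 + 2*y)/(7 + 2*y))/(2*g) (X(g, y) = (y + (1 + 2*y)/(7 + 2*y))/(g + g) = (y + (1 + 2*y)/(7 + 2*y))/((2*g)) = (y + (1 + 2*y)/(7 + 2*y))*(1/(2*g)) = (y + (1 + 2*y)/(7 + 2*y))/(2*g))
(X(-116, -21) - 47824)*(5857 + 43049) = ((½)*(1 + 2*(-21)² + 9*(-21))/(-116*(7 + 2*(-21))) - 47824)*(5857 + 43049) = ((½)*(-1/116)*(1 + 2*441 - 189)/(7 - 42) - 47824)*48906 = ((½)*(-1/116)*(1 + 882 - 189)/(-35) - 47824)*48906 = ((½)*(-1/116)*(-1/35)*694 - 47824)*48906 = (347/4060 - 47824)*48906 = -194165093/4060*48906 = -4747919019129/2030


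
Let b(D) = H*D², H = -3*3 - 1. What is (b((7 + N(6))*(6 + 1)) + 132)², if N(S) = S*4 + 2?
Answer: 284598776484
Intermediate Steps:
N(S) = 2 + 4*S (N(S) = 4*S + 2 = 2 + 4*S)
H = -10 (H = -9 - 1 = -10)
b(D) = -10*D²
(b((7 + N(6))*(6 + 1)) + 132)² = (-10*(6 + 1)²*(7 + (2 + 4*6))² + 132)² = (-10*49*(7 + (2 + 24))² + 132)² = (-10*49*(7 + 26)² + 132)² = (-10*(33*7)² + 132)² = (-10*231² + 132)² = (-10*53361 + 132)² = (-533610 + 132)² = (-533478)² = 284598776484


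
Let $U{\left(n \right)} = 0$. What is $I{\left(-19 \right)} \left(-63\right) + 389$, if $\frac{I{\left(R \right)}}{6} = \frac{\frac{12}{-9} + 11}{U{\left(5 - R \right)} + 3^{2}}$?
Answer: $-17$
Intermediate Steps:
$I{\left(R \right)} = \frac{58}{9}$ ($I{\left(R \right)} = 6 \frac{\frac{12}{-9} + 11}{0 + 3^{2}} = 6 \frac{12 \left(- \frac{1}{9}\right) + 11}{0 + 9} = 6 \frac{- \frac{4}{3} + 11}{9} = 6 \cdot \frac{29}{3} \cdot \frac{1}{9} = 6 \cdot \frac{29}{27} = \frac{58}{9}$)
$I{\left(-19 \right)} \left(-63\right) + 389 = \frac{58}{9} \left(-63\right) + 389 = -406 + 389 = -17$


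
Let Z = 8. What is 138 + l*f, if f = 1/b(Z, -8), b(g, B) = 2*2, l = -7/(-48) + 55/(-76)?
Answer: 502897/3648 ≈ 137.86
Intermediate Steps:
l = -527/912 (l = -7*(-1/48) + 55*(-1/76) = 7/48 - 55/76 = -527/912 ≈ -0.57785)
b(g, B) = 4
f = ¼ (f = 1/4 = ¼ ≈ 0.25000)
138 + l*f = 138 - 527/912*¼ = 138 - 527/3648 = 502897/3648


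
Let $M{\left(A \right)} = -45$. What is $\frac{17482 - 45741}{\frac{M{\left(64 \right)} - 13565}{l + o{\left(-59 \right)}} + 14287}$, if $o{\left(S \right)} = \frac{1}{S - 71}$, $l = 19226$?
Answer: $- \frac{6420904651}{3246078043} \approx -1.9781$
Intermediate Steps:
$o{\left(S \right)} = \frac{1}{-71 + S}$
$\frac{17482 - 45741}{\frac{M{\left(64 \right)} - 13565}{l + o{\left(-59 \right)}} + 14287} = \frac{17482 - 45741}{\frac{-45 - 13565}{19226 + \frac{1}{-71 - 59}} + 14287} = - \frac{28259}{- \frac{13610}{19226 + \frac{1}{-130}} + 14287} = - \frac{28259}{- \frac{13610}{19226 - \frac{1}{130}} + 14287} = - \frac{28259}{- \frac{13610}{\frac{2499379}{130}} + 14287} = - \frac{28259}{\left(-13610\right) \frac{130}{2499379} + 14287} = - \frac{28259}{- \frac{1769300}{2499379} + 14287} = - \frac{28259}{\frac{35706858473}{2499379}} = \left(-28259\right) \frac{2499379}{35706858473} = - \frac{6420904651}{3246078043}$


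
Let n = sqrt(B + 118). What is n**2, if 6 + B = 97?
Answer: 209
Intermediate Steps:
B = 91 (B = -6 + 97 = 91)
n = sqrt(209) (n = sqrt(91 + 118) = sqrt(209) ≈ 14.457)
n**2 = (sqrt(209))**2 = 209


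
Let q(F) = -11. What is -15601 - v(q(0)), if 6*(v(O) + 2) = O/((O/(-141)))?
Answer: -31151/2 ≈ -15576.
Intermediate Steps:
v(O) = -51/2 (v(O) = -2 + (O/((O/(-141))))/6 = -2 + (O/((O*(-1/141))))/6 = -2 + (O/((-O/141)))/6 = -2 + (O*(-141/O))/6 = -2 + (⅙)*(-141) = -2 - 47/2 = -51/2)
-15601 - v(q(0)) = -15601 - 1*(-51/2) = -15601 + 51/2 = -31151/2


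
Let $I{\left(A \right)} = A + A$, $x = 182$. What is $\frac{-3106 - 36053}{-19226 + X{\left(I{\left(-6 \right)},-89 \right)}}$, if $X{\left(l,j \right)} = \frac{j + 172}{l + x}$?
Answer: $\frac{6657030}{3268337} \approx 2.0368$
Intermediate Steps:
$I{\left(A \right)} = 2 A$
$X{\left(l,j \right)} = \frac{172 + j}{182 + l}$ ($X{\left(l,j \right)} = \frac{j + 172}{l + 182} = \frac{172 + j}{182 + l}$)
$\frac{-3106 - 36053}{-19226 + X{\left(I{\left(-6 \right)},-89 \right)}} = \frac{-3106 - 36053}{-19226 + \frac{172 - 89}{182 + 2 \left(-6\right)}} = - \frac{39159}{-19226 + \frac{1}{182 - 12} \cdot 83} = - \frac{39159}{-19226 + \frac{1}{170} \cdot 83} = - \frac{39159}{-19226 + \frac{83}{170}} = - \frac{39159}{- \frac{3268337}{170}} = \left(-39159\right) \left(- \frac{170}{3268337}\right) = \frac{6657030}{3268337}$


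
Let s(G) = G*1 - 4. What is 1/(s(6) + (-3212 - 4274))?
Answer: -1/7484 ≈ -0.00013362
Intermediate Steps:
s(G) = -4 + G (s(G) = G - 4 = -4 + G)
1/(s(6) + (-3212 - 4274)) = 1/((-4 + 6) + (-3212 - 4274)) = 1/(2 - 7486) = 1/(-7484) = -1/7484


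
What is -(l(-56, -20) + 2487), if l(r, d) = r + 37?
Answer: -2468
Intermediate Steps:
l(r, d) = 37 + r
-(l(-56, -20) + 2487) = -((37 - 56) + 2487) = -(-19 + 2487) = -1*2468 = -2468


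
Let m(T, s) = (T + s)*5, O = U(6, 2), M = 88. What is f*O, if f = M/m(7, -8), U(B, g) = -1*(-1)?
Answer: -88/5 ≈ -17.600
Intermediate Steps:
U(B, g) = 1
O = 1
m(T, s) = 5*T + 5*s
f = -88/5 (f = 88/(5*7 + 5*(-8)) = 88/(35 - 40) = 88/(-5) = 88*(-1/5) = -88/5 ≈ -17.600)
f*O = -88/5*1 = -88/5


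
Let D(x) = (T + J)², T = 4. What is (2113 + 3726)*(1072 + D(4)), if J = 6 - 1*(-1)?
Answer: 6965927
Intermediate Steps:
J = 7 (J = 6 + 1 = 7)
D(x) = 121 (D(x) = (4 + 7)² = 11² = 121)
(2113 + 3726)*(1072 + D(4)) = (2113 + 3726)*(1072 + 121) = 5839*1193 = 6965927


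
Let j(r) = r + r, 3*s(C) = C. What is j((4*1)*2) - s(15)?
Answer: 11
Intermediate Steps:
s(C) = C/3
j(r) = 2*r
j((4*1)*2) - s(15) = 2*((4*1)*2) - 15/3 = 2*(4*2) - 1*5 = 2*8 - 5 = 16 - 5 = 11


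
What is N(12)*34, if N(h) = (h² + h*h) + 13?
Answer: 10234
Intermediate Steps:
N(h) = 13 + 2*h² (N(h) = (h² + h²) + 13 = 2*h² + 13 = 13 + 2*h²)
N(12)*34 = (13 + 2*12²)*34 = (13 + 2*144)*34 = (13 + 288)*34 = 301*34 = 10234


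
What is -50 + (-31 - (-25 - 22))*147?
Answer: 2302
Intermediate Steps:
-50 + (-31 - (-25 - 22))*147 = -50 + (-31 - 1*(-47))*147 = -50 + (-31 + 47)*147 = -50 + 16*147 = -50 + 2352 = 2302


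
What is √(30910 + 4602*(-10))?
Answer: I*√15110 ≈ 122.92*I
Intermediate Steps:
√(30910 + 4602*(-10)) = √(30910 - 46020) = √(-15110) = I*√15110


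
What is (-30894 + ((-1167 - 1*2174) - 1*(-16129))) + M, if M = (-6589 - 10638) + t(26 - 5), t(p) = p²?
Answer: -34892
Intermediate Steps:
M = -16786 (M = (-6589 - 10638) + (26 - 5)² = -17227 + 21² = -17227 + 441 = -16786)
(-30894 + ((-1167 - 1*2174) - 1*(-16129))) + M = (-30894 + ((-1167 - 1*2174) - 1*(-16129))) - 16786 = (-30894 + ((-1167 - 2174) + 16129)) - 16786 = (-30894 + (-3341 + 16129)) - 16786 = (-30894 + 12788) - 16786 = -18106 - 16786 = -34892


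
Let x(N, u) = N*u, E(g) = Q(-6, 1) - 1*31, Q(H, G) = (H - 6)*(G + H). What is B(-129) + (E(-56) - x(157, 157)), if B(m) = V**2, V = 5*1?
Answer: -24595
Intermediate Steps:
Q(H, G) = (-6 + H)*(G + H)
V = 5
E(g) = 29 (E(g) = ((-6)**2 - 6*1 - 6*(-6) + 1*(-6)) - 1*31 = (36 - 6 + 36 - 6) - 31 = 60 - 31 = 29)
B(m) = 25 (B(m) = 5**2 = 25)
B(-129) + (E(-56) - x(157, 157)) = 25 + (29 - 157*157) = 25 + (29 - 1*24649) = 25 + (29 - 24649) = 25 - 24620 = -24595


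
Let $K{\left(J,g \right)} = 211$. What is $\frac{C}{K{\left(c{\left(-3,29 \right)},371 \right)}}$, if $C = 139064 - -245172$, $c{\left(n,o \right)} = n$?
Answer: $\frac{384236}{211} \approx 1821.0$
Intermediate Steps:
$C = 384236$ ($C = 139064 + 245172 = 384236$)
$\frac{C}{K{\left(c{\left(-3,29 \right)},371 \right)}} = \frac{384236}{211}$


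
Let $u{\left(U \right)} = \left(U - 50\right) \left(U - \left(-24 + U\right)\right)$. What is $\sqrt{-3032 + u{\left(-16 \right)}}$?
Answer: $2 i \sqrt{1154} \approx 67.941 i$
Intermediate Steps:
$u{\left(U \right)} = -1200 + 24 U$ ($u{\left(U \right)} = \left(-50 + U\right) 24 = -1200 + 24 U$)
$\sqrt{-3032 + u{\left(-16 \right)}} = \sqrt{-3032 + \left(-1200 + 24 \left(-16\right)\right)} = \sqrt{-3032 - 1584} = \sqrt{-4616} = 2 i \sqrt{1154}$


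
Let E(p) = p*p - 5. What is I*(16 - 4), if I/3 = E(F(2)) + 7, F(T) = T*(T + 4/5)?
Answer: 30024/25 ≈ 1201.0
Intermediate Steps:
F(T) = T*(⅘ + T) (F(T) = T*(T + 4*(⅕)) = T*(T + ⅘) = T*(⅘ + T))
E(p) = -5 + p² (E(p) = p² - 5 = -5 + p²)
I = 2502/25 (I = 3*((-5 + ((⅕)*2*(4 + 5*2))²) + 7) = 3*((-5 + ((⅕)*2*(4 + 10))²) + 7) = 3*((-5 + ((⅕)*2*14)²) + 7) = 3*((-5 + (28/5)²) + 7) = 3*((-5 + 784/25) + 7) = 3*(659/25 + 7) = 3*(834/25) = 2502/25 ≈ 100.08)
I*(16 - 4) = 2502*(16 - 4)/25 = (2502/25)*12 = 30024/25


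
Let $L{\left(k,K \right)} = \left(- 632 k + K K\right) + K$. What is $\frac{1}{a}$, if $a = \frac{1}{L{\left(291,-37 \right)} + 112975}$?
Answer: $-69605$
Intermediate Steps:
$L{\left(k,K \right)} = K + K^{2} - 632 k$ ($L{\left(k,K \right)} = \left(- 632 k + K^{2}\right) + K = \left(K^{2} - 632 k\right) + K = K + K^{2} - 632 k$)
$a = - \frac{1}{69605}$ ($a = \frac{1}{\left(-37 + \left(-37\right)^{2} - 183912\right) + 112975} = \frac{1}{\left(-37 + 1369 - 183912\right) + 112975} = \frac{1}{-182580 + 112975} = \frac{1}{-69605} = - \frac{1}{69605} \approx -1.4367 \cdot 10^{-5}$)
$\frac{1}{a} = \frac{1}{- \frac{1}{69605}} = -69605$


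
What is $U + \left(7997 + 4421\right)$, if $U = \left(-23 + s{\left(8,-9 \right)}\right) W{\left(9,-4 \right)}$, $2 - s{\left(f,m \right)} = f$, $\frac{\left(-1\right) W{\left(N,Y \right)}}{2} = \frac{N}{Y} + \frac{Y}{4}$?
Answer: $\frac{24459}{2} \approx 12230.0$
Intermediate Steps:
$W{\left(N,Y \right)} = - \frac{Y}{2} - \frac{2 N}{Y}$ ($W{\left(N,Y \right)} = - 2 \left(\frac{N}{Y} + \frac{Y}{4}\right) = - 2 \left(\frac{Y}{4} + \frac{N}{Y}\right) = - \frac{Y}{2} - \frac{2 N}{Y}$)
$s{\left(f,m \right)} = 2 - f$
$U = - \frac{377}{2}$ ($U = \left(-23 + \left(2 - 8\right)\right) \left(\left(- \frac{1}{2}\right) \left(-4\right) - \frac{18}{-4}\right) = \left(-23 + \left(2 - 8\right)\right) \left(2 - 18 \left(- \frac{1}{4}\right)\right) = \left(-23 - 6\right) \left(2 + \frac{9}{2}\right) = \left(-29\right) \frac{13}{2} = - \frac{377}{2} \approx -188.5$)
$U + \left(7997 + 4421\right) = - \frac{377}{2} + \left(7997 + 4421\right) = - \frac{377}{2} + 12418 = \frac{24459}{2}$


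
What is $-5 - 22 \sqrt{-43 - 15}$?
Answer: $-5 - 22 i \sqrt{58} \approx -5.0 - 167.55 i$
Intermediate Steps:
$-5 - 22 \sqrt{-43 - 15} = -5 - 22 \sqrt{-58} = -5 - 22 i \sqrt{58}$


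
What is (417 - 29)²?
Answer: 150544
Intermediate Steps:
(417 - 29)² = 388² = 150544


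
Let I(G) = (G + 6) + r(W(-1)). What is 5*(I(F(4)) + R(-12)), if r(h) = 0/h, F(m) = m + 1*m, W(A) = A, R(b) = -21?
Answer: -35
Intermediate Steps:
F(m) = 2*m (F(m) = m + m = 2*m)
r(h) = 0
I(G) = 6 + G (I(G) = (G + 6) + 0 = (6 + G) + 0 = 6 + G)
5*(I(F(4)) + R(-12)) = 5*((6 + 2*4) - 21) = 5*((6 + 8) - 21) = 5*(14 - 21) = 5*(-7) = -35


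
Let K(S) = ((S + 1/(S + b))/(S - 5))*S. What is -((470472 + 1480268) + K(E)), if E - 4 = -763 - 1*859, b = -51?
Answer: -5279769835606/2708787 ≈ -1.9491e+6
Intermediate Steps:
E = -1618 (E = 4 + (-763 - 1*859) = 4 + (-763 - 859) = 4 - 1622 = -1618)
K(S) = S*(S + 1/(-51 + S))/(-5 + S) (K(S) = ((S + 1/(S - 51))/(S - 5))*S = ((S + 1/(-51 + S))/(-5 + S))*S = S*(S + 1/(-51 + S))/(-5 + S))
-((470472 + 1480268) + K(E)) = -((470472 + 1480268) - 1618*(1 + (-1618)² - 51*(-1618))/(255 + (-1618)² - 56*(-1618))) = -(1950740 - 1618*(1 + 2617924 + 82518)/(255 + 2617924 + 90608)) = -(1950740 - 1618*2700443/2708787) = -(1950740 - 1618*1/2708787*2700443) = -(1950740 - 4369316774/2708787) = -1*5279769835606/2708787 = -5279769835606/2708787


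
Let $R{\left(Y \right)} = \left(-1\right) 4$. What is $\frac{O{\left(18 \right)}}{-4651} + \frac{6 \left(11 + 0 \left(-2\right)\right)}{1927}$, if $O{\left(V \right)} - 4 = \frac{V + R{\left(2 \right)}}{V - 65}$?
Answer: $\frac{299832}{8962477} \approx 0.033454$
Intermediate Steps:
$R{\left(Y \right)} = -4$
$O{\left(V \right)} = 4 + \frac{-4 + V}{-65 + V}$ ($O{\left(V \right)} = 4 + \frac{V - 4}{V - 65} = 4 + \frac{-4 + V}{-65 + V}$)
$\frac{O{\left(18 \right)}}{-4651} + \frac{6 \left(11 + 0 \left(-2\right)\right)}{1927} = \frac{\frac{1}{-65 + 18} \left(-264 + 5 \cdot 18\right)}{-4651} + \frac{6 \left(11 + 0 \left(-2\right)\right)}{1927} = \frac{-264 + 90}{-47} \left(- \frac{1}{4651}\right) + 6 \left(11 + 0\right) \frac{1}{1927} = \left(- \frac{1}{47}\right) \left(-174\right) \left(- \frac{1}{4651}\right) + 6 \cdot 11 \cdot \frac{1}{1927} = \frac{174}{47} \left(- \frac{1}{4651}\right) + 66 \cdot \frac{1}{1927} = - \frac{174}{218597} + \frac{66}{1927} = \frac{299832}{8962477}$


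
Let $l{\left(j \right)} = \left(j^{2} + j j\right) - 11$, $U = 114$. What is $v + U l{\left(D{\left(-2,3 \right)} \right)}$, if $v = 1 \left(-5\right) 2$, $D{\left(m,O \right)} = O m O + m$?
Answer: $89936$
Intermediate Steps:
$D{\left(m,O \right)} = m + m O^{2}$ ($D{\left(m,O \right)} = m O^{2} + m = m + m O^{2}$)
$l{\left(j \right)} = -11 + 2 j^{2}$ ($l{\left(j \right)} = \left(j^{2} + j^{2}\right) - 11 = 2 j^{2} - 11 = -11 + 2 j^{2}$)
$v = -10$ ($v = \left(-5\right) 2 = -10$)
$v + U l{\left(D{\left(-2,3 \right)} \right)} = -10 + 114 \left(-11 + 2 \left(- 2 \left(1 + 3^{2}\right)\right)^{2}\right) = -10 + 114 \left(-11 + 2 \left(- 2 \left(1 + 9\right)\right)^{2}\right) = -10 + 114 \left(-11 + 2 \left(\left(-2\right) 10\right)^{2}\right) = -10 + 114 \left(-11 + 2 \left(-20\right)^{2}\right) = -10 + 114 \left(-11 + 2 \cdot 400\right) = -10 + 114 \left(-11 + 800\right) = -10 + 114 \cdot 789 = -10 + 89946 = 89936$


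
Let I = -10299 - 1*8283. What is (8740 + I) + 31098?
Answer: 21256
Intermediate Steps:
I = -18582 (I = -10299 - 8283 = -18582)
(8740 + I) + 31098 = (8740 - 18582) + 31098 = -9842 + 31098 = 21256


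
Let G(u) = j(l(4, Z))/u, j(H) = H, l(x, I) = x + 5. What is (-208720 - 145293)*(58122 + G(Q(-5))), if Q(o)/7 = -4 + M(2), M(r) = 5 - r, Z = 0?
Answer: -144028418985/7 ≈ -2.0575e+10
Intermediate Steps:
l(x, I) = 5 + x
Q(o) = -7 (Q(o) = 7*(-4 + (5 - 1*2)) = 7*(-4 + (5 - 2)) = 7*(-4 + 3) = 7*(-1) = -7)
G(u) = 9/u (G(u) = (5 + 4)/u = 9/u)
(-208720 - 145293)*(58122 + G(Q(-5))) = (-208720 - 145293)*(58122 + 9/(-7)) = -354013*(58122 + 9*(-⅐)) = -354013*(58122 - 9/7) = -354013*406845/7 = -144028418985/7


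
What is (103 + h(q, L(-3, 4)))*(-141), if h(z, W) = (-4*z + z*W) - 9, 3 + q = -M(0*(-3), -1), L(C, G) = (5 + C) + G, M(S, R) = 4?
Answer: -11280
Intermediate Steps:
L(C, G) = 5 + C + G
q = -7 (q = -3 - 1*4 = -3 - 4 = -7)
h(z, W) = -9 - 4*z + W*z (h(z, W) = (-4*z + W*z) - 9 = -9 - 4*z + W*z)
(103 + h(q, L(-3, 4)))*(-141) = (103 + (-9 - 4*(-7) + (5 - 3 + 4)*(-7)))*(-141) = (103 + (-9 + 28 + 6*(-7)))*(-141) = (103 + (-9 + 28 - 42))*(-141) = (103 - 23)*(-141) = 80*(-141) = -11280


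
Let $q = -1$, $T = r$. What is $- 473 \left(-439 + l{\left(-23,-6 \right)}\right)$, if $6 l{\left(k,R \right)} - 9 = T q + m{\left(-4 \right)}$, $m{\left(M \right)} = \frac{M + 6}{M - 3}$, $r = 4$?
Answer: $\frac{2901855}{14} \approx 2.0728 \cdot 10^{5}$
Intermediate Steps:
$T = 4$
$m{\left(M \right)} = \frac{6 + M}{-3 + M}$
$l{\left(k,R \right)} = \frac{11}{14}$ ($l{\left(k,R \right)} = \frac{3}{2} + \frac{4 \left(-1\right) + \frac{6 - 4}{-3 - 4}}{6} = \frac{3}{2} + \frac{-4 + \frac{1}{-7} \cdot 2}{6} = \frac{3}{2} + \frac{-4 - \frac{2}{7}}{6} = \frac{3}{2} + \frac{1}{6} \left(- \frac{30}{7}\right) = \frac{3}{2} - \frac{5}{7} = \frac{11}{14}$)
$- 473 \left(-439 + l{\left(-23,-6 \right)}\right) = - 473 \left(-439 + \frac{11}{14}\right) = \left(-473\right) \left(- \frac{6135}{14}\right) = \frac{2901855}{14}$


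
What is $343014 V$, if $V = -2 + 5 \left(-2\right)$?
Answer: $-4116168$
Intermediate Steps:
$V = -12$ ($V = -2 - 10 = -12$)
$343014 V = 343014 \left(-12\right) = -4116168$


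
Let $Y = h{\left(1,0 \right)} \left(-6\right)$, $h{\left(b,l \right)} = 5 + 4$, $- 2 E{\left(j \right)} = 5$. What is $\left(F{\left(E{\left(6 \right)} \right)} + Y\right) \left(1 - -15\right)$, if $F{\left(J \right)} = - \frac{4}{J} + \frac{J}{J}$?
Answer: $- \frac{4112}{5} \approx -822.4$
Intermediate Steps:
$E{\left(j \right)} = - \frac{5}{2}$ ($E{\left(j \right)} = \left(- \frac{1}{2}\right) 5 = - \frac{5}{2}$)
$h{\left(b,l \right)} = 9$
$Y = -54$ ($Y = 9 \left(-6\right) = -54$)
$F{\left(J \right)} = 1 - \frac{4}{J}$ ($F{\left(J \right)} = - \frac{4}{J} + 1 = 1 - \frac{4}{J}$)
$\left(F{\left(E{\left(6 \right)} \right)} + Y\right) \left(1 - -15\right) = \left(\frac{-4 - \frac{5}{2}}{- \frac{5}{2}} - 54\right) \left(1 - -15\right) = \left(\left(- \frac{2}{5}\right) \left(- \frac{13}{2}\right) - 54\right) \left(1 + 15\right) = \left(\frac{13}{5} - 54\right) 16 = \left(- \frac{257}{5}\right) 16 = - \frac{4112}{5}$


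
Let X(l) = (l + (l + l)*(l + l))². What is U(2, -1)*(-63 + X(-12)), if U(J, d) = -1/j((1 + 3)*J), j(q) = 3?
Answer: -106011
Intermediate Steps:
X(l) = (l + 4*l²)² (X(l) = (l + (2*l)*(2*l))² = (l + 4*l²)²)
U(J, d) = -⅓ (U(J, d) = -1/3 = -1*⅓ = -⅓)
U(2, -1)*(-63 + X(-12)) = -(-63 + (-12)²*(1 + 4*(-12))²)/3 = -(-63 + 144*(1 - 48)²)/3 = -(-63 + 144*(-47)²)/3 = -(-63 + 144*2209)/3 = -(-63 + 318096)/3 = -⅓*318033 = -106011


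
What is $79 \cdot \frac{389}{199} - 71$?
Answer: $\frac{16602}{199} \approx 83.427$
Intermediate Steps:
$79 \cdot \frac{389}{199} - 71 = \frac{30731}{199} - 71 = \frac{16602}{199}$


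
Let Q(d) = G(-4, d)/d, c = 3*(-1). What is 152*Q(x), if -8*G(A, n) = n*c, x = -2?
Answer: 57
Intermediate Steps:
c = -3
G(A, n) = 3*n/8 (G(A, n) = -n*(-3)/8 = -(-3)*n/8 = 3*n/8)
Q(d) = 3/8 (Q(d) = (3*d/8)/d = 3/8)
152*Q(x) = 152*(3/8) = 57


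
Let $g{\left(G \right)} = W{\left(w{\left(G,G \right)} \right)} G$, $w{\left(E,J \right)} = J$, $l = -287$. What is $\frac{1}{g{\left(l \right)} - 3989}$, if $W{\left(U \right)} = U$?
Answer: $\frac{1}{78380} \approx 1.2758 \cdot 10^{-5}$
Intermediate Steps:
$g{\left(G \right)} = G^{2}$ ($g{\left(G \right)} = G G = G^{2}$)
$\frac{1}{g{\left(l \right)} - 3989} = \frac{1}{\left(-287\right)^{2} - 3989} = \frac{1}{82369 - 3989} = \frac{1}{78380}$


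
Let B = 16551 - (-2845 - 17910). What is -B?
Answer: -37306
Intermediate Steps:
B = 37306 (B = 16551 - 1*(-20755) = 16551 + 20755 = 37306)
-B = -1*37306 = -37306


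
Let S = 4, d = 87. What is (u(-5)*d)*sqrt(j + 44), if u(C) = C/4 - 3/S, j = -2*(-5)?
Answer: -522*sqrt(6) ≈ -1278.6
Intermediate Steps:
j = 10
u(C) = -3/4 + C/4 (u(C) = C/4 - 3/4 = -3/4 + C/4)
(u(-5)*d)*sqrt(j + 44) = ((-3/4 + (1/4)*(-5))*87)*sqrt(10 + 44) = ((-3/4 - 5/4)*87)*sqrt(54) = (-2*87)*(3*sqrt(6)) = -522*sqrt(6)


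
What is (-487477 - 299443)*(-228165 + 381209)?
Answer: -120433384480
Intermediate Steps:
(-487477 - 299443)*(-228165 + 381209) = -786920*153044 = -120433384480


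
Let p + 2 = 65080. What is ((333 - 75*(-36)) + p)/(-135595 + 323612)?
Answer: 68111/188017 ≈ 0.36226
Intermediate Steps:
p = 65078 (p = -2 + 65080 = 65078)
((333 - 75*(-36)) + p)/(-135595 + 323612) = ((333 - 75*(-36)) + 65078)/(-135595 + 323612) = ((333 + 2700) + 65078)/188017 = (3033 + 65078)*(1/188017) = 68111*(1/188017) = 68111/188017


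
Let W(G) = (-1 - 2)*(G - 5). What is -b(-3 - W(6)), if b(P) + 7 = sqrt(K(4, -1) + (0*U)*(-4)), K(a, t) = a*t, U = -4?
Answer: 7 - 2*I ≈ 7.0 - 2.0*I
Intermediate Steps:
W(G) = 15 - 3*G (W(G) = -3*(-5 + G) = 15 - 3*G)
b(P) = -7 + 2*I (b(P) = -7 + sqrt(4*(-1) + (0*(-4))*(-4)) = -7 + sqrt(-4 + 0*(-4)) = -7 + sqrt(-4 + 0) = -7 + sqrt(-4) = -7 + 2*I)
-b(-3 - W(6)) = -(-7 + 2*I) = 7 - 2*I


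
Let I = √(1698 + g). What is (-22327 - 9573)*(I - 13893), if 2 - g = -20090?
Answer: 443186700 - 31900*√21790 ≈ 4.3848e+8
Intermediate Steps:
g = 20092 (g = 2 - 1*(-20090) = 2 + 20090 = 20092)
I = √21790 (I = √(1698 + 20092) = √21790 ≈ 147.61)
(-22327 - 9573)*(I - 13893) = (-22327 - 9573)*(√21790 - 13893) = -31900*(-13893 + √21790) = 443186700 - 31900*√21790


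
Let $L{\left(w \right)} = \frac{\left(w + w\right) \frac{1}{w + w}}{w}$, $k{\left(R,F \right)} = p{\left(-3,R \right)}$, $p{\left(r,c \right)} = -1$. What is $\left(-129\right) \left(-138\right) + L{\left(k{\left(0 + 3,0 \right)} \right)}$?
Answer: $17801$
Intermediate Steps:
$k{\left(R,F \right)} = -1$
$L{\left(w \right)} = \frac{1}{w}$ ($L{\left(w \right)} = \frac{2 w \frac{1}{2 w}}{w} = 1 \frac{1}{w} = \frac{1}{w}$)
$\left(-129\right) \left(-138\right) + L{\left(k{\left(0 + 3,0 \right)} \right)} = \left(-129\right) \left(-138\right) + \frac{1}{-1} = 17802 - 1 = 17801$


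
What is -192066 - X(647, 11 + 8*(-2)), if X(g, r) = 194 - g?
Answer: -191613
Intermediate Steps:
-192066 - X(647, 11 + 8*(-2)) = -192066 - (194 - 1*647) = -192066 - (194 - 647) = -192066 - 1*(-453) = -192066 + 453 = -191613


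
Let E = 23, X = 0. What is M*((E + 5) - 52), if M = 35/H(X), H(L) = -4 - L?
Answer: 210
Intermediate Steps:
M = -35/4 (M = 35/(-4 - 1*0) = 35/(-4 + 0) = 35/(-4) = 35*(-¼) = -35/4 ≈ -8.7500)
M*((E + 5) - 52) = -35*((23 + 5) - 52)/4 = -35*(28 - 52)/4 = -35/4*(-24) = 210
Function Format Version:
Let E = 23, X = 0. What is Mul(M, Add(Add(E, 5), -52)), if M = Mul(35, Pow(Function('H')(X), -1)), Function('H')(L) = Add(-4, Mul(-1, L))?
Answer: 210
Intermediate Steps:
M = Rational(-35, 4) (M = Mul(35, Pow(Add(-4, Mul(-1, 0)), -1)) = Mul(35, Pow(Add(-4, 0), -1)) = Mul(35, Pow(-4, -1)) = Mul(35, Rational(-1, 4)) = Rational(-35, 4) ≈ -8.7500)
Mul(M, Add(Add(E, 5), -52)) = Mul(Rational(-35, 4), Add(Add(23, 5), -52)) = Mul(Rational(-35, 4), Add(28, -52)) = Mul(Rational(-35, 4), -24) = 210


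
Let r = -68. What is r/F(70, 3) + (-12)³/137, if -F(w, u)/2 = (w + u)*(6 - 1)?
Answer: -626062/50005 ≈ -12.520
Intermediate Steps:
F(w, u) = -10*u - 10*w (F(w, u) = -2*(w + u)*(6 - 1) = -2*(u + w)*5 = -2*(5*u + 5*w) = -10*u - 10*w)
r/F(70, 3) + (-12)³/137 = -68/(-10*3 - 10*70) + (-12)³/137 = -68/(-30 - 700) - 1728*1/137 = -68/(-730) - 1728/137 = -68*(-1/730) - 1728/137 = 34/365 - 1728/137 = -626062/50005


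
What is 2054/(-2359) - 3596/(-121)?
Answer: 8234430/285439 ≈ 28.848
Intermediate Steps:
2054/(-2359) - 3596/(-121) = 2054*(-1/2359) - 3596*(-1/121) = -2054/2359 + 3596/121 = 8234430/285439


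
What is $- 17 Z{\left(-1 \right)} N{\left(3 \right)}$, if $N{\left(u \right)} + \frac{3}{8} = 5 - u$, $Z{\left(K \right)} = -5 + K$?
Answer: $\frac{663}{4} \approx 165.75$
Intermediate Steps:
$N{\left(u \right)} = \frac{37}{8} - u$ ($N{\left(u \right)} = - \frac{3}{8} - \left(-5 + u\right) = \frac{37}{8} - u$)
$- 17 Z{\left(-1 \right)} N{\left(3 \right)} = - 17 \left(-5 - 1\right) \left(\frac{37}{8} - 3\right) = \left(-17\right) \left(-6\right) \left(\frac{37}{8} - 3\right) = 102 \cdot \frac{13}{8} = \frac{663}{4}$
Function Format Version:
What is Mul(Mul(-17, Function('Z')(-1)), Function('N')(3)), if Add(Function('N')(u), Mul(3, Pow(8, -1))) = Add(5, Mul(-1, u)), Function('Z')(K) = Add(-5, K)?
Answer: Rational(663, 4) ≈ 165.75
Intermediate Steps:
Function('N')(u) = Add(Rational(37, 8), Mul(-1, u)) (Function('N')(u) = Add(Rational(-3, 8), Add(5, Mul(-1, u))) = Add(Rational(37, 8), Mul(-1, u)))
Mul(Mul(-17, Function('Z')(-1)), Function('N')(3)) = Mul(Mul(-17, Add(-5, -1)), Add(Rational(37, 8), Mul(-1, 3))) = Mul(Mul(-17, -6), Add(Rational(37, 8), -3)) = Mul(102, Rational(13, 8)) = Rational(663, 4)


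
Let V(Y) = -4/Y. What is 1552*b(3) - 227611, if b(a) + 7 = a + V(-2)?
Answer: -230715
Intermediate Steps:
b(a) = -5 + a (b(a) = -7 + (a - 4/(-2)) = -7 + (a - 4*(-1/2)) = -7 + (a + 2) = -7 + (2 + a) = -5 + a)
1552*b(3) - 227611 = 1552*(-5 + 3) - 227611 = 1552*(-2) - 227611 = -3104 - 227611 = -230715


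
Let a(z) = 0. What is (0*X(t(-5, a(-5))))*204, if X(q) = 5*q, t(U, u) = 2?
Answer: 0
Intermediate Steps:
(0*X(t(-5, a(-5))))*204 = (0*(5*2))*204 = (0*10)*204 = 0*204 = 0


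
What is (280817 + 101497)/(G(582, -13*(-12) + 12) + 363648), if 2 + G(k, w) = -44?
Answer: 191157/181801 ≈ 1.0515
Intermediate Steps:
G(k, w) = -46 (G(k, w) = -2 - 44 = -46)
(280817 + 101497)/(G(582, -13*(-12) + 12) + 363648) = (280817 + 101497)/(-46 + 363648) = 382314/363602 = 382314*(1/363602) = 191157/181801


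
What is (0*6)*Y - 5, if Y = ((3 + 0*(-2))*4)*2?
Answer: -5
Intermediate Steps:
Y = 24 (Y = ((3 + 0)*4)*2 = (3*4)*2 = 12*2 = 24)
(0*6)*Y - 5 = (0*6)*24 - 5 = 0*24 - 5 = 0 - 5 = -5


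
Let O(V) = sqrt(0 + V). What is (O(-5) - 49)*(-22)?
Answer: 1078 - 22*I*sqrt(5) ≈ 1078.0 - 49.193*I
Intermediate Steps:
O(V) = sqrt(V)
(O(-5) - 49)*(-22) = (sqrt(-5) - 49)*(-22) = (I*sqrt(5) - 49)*(-22) = (-49 + I*sqrt(5))*(-22) = 1078 - 22*I*sqrt(5)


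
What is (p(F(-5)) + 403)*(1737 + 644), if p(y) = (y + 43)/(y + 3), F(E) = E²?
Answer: 6757278/7 ≈ 9.6533e+5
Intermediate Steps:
p(y) = (43 + y)/(3 + y)
(p(F(-5)) + 403)*(1737 + 644) = ((43 + (-5)²)/(3 + (-5)²) + 403)*(1737 + 644) = ((43 + 25)/(3 + 25) + 403)*2381 = (68/28 + 403)*2381 = ((1/28)*68 + 403)*2381 = (17/7 + 403)*2381 = (2838/7)*2381 = 6757278/7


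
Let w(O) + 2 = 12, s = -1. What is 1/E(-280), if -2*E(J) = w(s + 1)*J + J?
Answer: 1/1540 ≈ 0.00064935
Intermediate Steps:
w(O) = 10 (w(O) = -2 + 12 = 10)
E(J) = -11*J/2 (E(J) = -(10*J + J)/2 = -11*J/2)
1/E(-280) = 1/(-11/2*(-280)) = 1/1540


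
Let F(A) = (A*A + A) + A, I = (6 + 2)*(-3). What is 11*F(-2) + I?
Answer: -24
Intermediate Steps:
I = -24 (I = 8*(-3) = -24)
F(A) = A**2 + 2*A (F(A) = (A**2 + A) + A = (A + A**2) + A = A**2 + 2*A)
11*F(-2) + I = 11*(-2*(2 - 2)) - 24 = 11*(-2*0) - 24 = 11*0 - 24 = 0 - 24 = -24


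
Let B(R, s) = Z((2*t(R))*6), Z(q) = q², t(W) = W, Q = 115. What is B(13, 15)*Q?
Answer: 2798640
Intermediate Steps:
B(R, s) = 144*R² (B(R, s) = ((2*R)*6)² = (12*R)² = 144*R²)
B(13, 15)*Q = (144*13²)*115 = (144*169)*115 = 24336*115 = 2798640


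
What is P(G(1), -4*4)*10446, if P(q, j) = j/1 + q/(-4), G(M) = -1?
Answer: -329049/2 ≈ -1.6452e+5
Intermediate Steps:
P(q, j) = j - q/4 (P(q, j) = j*1 + q*(-¼) = j - q/4)
P(G(1), -4*4)*10446 = (-4*4 - ¼*(-1))*10446 = (-16 + ¼)*10446 = -63/4*10446 = -329049/2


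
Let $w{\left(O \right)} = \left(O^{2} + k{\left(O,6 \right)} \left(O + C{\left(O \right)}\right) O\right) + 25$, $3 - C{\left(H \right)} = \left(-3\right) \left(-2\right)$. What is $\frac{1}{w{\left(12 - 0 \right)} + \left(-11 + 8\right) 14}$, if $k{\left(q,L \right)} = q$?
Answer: $\frac{1}{1423} \approx 0.00070274$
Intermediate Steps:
$C{\left(H \right)} = -3$ ($C{\left(H \right)} = 3 - \left(-3\right) \left(-2\right) = 3 - 6 = -3$)
$w{\left(O \right)} = 25 + O^{2} + O^{2} \left(-3 + O\right)$ ($w{\left(O \right)} = \left(O^{2} + O \left(O - 3\right) O\right) + 25 = \left(O^{2} + O \left(-3 + O\right) O\right) + 25 = \left(O^{2} + O^{2} \left(-3 + O\right)\right) + 25 = 25 + O^{2} + O^{2} \left(-3 + O\right)$)
$\frac{1}{w{\left(12 - 0 \right)} + \left(-11 + 8\right) 14} = \frac{1}{\left(25 + \left(12 - 0\right)^{3} - 2 \left(12 - 0\right)^{2}\right) + \left(-11 + 8\right) 14} = \frac{1}{\left(25 + \left(12 + 0\right)^{3} - 2 \left(12 + 0\right)^{2}\right) - 42} = \frac{1}{\left(25 + 12^{3} - 2 \cdot 12^{2}\right) - 42} = \frac{1}{\left(25 + 1728 - 288\right) - 42} = \frac{1}{1465 - 42} = \frac{1}{1423}$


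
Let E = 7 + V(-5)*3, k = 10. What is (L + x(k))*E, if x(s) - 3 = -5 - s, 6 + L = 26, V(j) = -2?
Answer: 8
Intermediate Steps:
L = 20 (L = -6 + 26 = 20)
E = 1 (E = 7 - 2*3 = 7 - 6 = 1)
x(s) = -2 - s (x(s) = 3 + (-5 - s) = -2 - s)
(L + x(k))*E = (20 + (-2 - 1*10))*1 = (20 + (-2 - 10))*1 = (20 - 12)*1 = 8*1 = 8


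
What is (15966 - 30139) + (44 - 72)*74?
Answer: -16245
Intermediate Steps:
(15966 - 30139) + (44 - 72)*74 = -14173 - 28*74 = -14173 - 2072 = -16245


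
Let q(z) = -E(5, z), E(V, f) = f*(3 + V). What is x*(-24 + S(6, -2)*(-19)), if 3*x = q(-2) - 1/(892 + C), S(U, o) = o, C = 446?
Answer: 149849/2007 ≈ 74.663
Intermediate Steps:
q(z) = -8*z (q(z) = -z*(3 + 5) = -z*8 = -8*z)
x = 21407/4014 (x = (-8*(-2) - 1/(892 + 446))/3 = (16 - 1/1338)/3 = (⅓)*(21407/1338) = 21407/4014 ≈ 5.3331)
x*(-24 + S(6, -2)*(-19)) = 21407*(-24 - 2*(-19))/4014 = 21407*(-24 + 38)/4014 = (21407/4014)*14 = 149849/2007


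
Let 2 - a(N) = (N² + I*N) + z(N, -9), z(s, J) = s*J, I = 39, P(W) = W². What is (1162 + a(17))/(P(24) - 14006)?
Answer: -73/2686 ≈ -0.027178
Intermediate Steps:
z(s, J) = J*s
a(N) = 2 - N² - 30*N (a(N) = 2 - ((N² + 39*N) - 9*N) = 2 - (N² + 30*N) = 2 + (-N² - 30*N) = 2 - N² - 30*N)
(1162 + a(17))/(P(24) - 14006) = (1162 + (2 - 1*17² - 30*17))/(24² - 14006) = (1162 + (2 - 1*289 - 510))/(576 - 14006) = (1162 + (2 - 289 - 510))/(-13430) = (1162 - 797)*(-1/13430) = 365*(-1/13430) = -73/2686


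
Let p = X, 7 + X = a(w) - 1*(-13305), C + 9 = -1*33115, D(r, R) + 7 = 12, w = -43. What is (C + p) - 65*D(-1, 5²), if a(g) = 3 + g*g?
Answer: -18299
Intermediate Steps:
a(g) = 3 + g²
D(r, R) = 5 (D(r, R) = -7 + 12 = 5)
C = -33124 (C = -9 - 1*33115 = -9 - 33115 = -33124)
X = 15150 (X = -7 + ((3 + (-43)²) - 1*(-13305)) = -7 + ((3 + 1849) + 13305) = -7 + (1852 + 13305) = -7 + 15157 = 15150)
p = 15150
(C + p) - 65*D(-1, 5²) = (-33124 + 15150) - 65*5 = -17974 - 325 = -18299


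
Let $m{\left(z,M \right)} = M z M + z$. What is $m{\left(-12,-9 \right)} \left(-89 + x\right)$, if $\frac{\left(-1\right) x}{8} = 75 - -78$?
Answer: $1291992$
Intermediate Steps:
$m{\left(z,M \right)} = z + z M^{2}$ ($m{\left(z,M \right)} = z M^{2} + z = z + z M^{2}$)
$x = -1224$ ($x = - 8 \left(75 - -78\right) = - 8 \left(75 + 78\right) = \left(-8\right) 153 = -1224$)
$m{\left(-12,-9 \right)} \left(-89 + x\right) = - 12 \left(1 + \left(-9\right)^{2}\right) \left(-89 - 1224\right) = - 12 \left(1 + 81\right) \left(-1313\right) = \left(-12\right) 82 \left(-1313\right) = \left(-984\right) \left(-1313\right) = 1291992$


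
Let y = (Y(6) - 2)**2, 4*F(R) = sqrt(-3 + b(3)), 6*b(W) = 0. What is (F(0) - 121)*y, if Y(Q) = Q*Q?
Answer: -139876 + 289*I*sqrt(3) ≈ -1.3988e+5 + 500.56*I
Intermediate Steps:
b(W) = 0 (b(W) = (1/6)*0 = 0)
Y(Q) = Q**2
F(R) = I*sqrt(3)/4 (F(R) = sqrt(-3 + 0)/4 = sqrt(-3)/4 = (I*sqrt(3))/4 = I*sqrt(3)/4)
y = 1156 (y = (6**2 - 2)**2 = (36 - 2)**2 = 34**2 = 1156)
(F(0) - 121)*y = (I*sqrt(3)/4 - 121)*1156 = (-121 + I*sqrt(3)/4)*1156 = -139876 + 289*I*sqrt(3)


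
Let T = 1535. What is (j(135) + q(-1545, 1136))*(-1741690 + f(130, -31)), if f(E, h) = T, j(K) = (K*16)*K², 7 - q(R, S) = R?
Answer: -68505642450560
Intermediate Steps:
q(R, S) = 7 - R
j(K) = 16*K³ (j(K) = (16*K)*K² = 16*K³)
f(E, h) = 1535
(j(135) + q(-1545, 1136))*(-1741690 + f(130, -31)) = (16*135³ + (7 - 1*(-1545)))*(-1741690 + 1535) = (16*2460375 + (7 + 1545))*(-1740155) = (39366000 + 1552)*(-1740155) = 39367552*(-1740155) = -68505642450560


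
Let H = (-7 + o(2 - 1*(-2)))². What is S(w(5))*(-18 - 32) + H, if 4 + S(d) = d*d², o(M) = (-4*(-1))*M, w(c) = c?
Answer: -5969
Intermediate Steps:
o(M) = 4*M
S(d) = -4 + d³ (S(d) = -4 + d*d² = -4 + d³)
H = 81 (H = (-7 + 4*(2 - 1*(-2)))² = (-7 + 4*(2 + 2))² = (-7 + 4*4)² = (-7 + 16)² = 9² = 81)
S(w(5))*(-18 - 32) + H = (-4 + 5³)*(-18 - 32) + 81 = (-4 + 125)*(-50) + 81 = 121*(-50) + 81 = -6050 + 81 = -5969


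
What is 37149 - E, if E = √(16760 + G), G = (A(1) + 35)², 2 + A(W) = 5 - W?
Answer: 37149 - √18129 ≈ 37014.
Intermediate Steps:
A(W) = 3 - W (A(W) = -2 + (5 - W) = 3 - W)
G = 1369 (G = ((3 - 1*1) + 35)² = ((3 - 1) + 35)² = (2 + 35)² = 37² = 1369)
E = √18129 (E = √(16760 + 1369) = √18129 ≈ 134.64)
37149 - E = 37149 - √18129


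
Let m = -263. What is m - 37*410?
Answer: -15433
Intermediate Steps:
m - 37*410 = -263 - 37*410 = -263 - 15170 = -15433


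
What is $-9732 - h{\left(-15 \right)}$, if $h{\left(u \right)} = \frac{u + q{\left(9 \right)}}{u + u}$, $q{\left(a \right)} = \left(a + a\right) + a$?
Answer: $- \frac{48658}{5} \approx -9731.6$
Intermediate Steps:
$q{\left(a \right)} = 3 a$ ($q{\left(a \right)} = 2 a + a = 3 a$)
$h{\left(u \right)} = \frac{27 + u}{2 u}$ ($h{\left(u \right)} = \frac{u + 3 \cdot 9}{u + u} = \frac{u + 27}{2 u} = \left(27 + u\right) \frac{1}{2 u} = \frac{27 + u}{2 u}$)
$-9732 - h{\left(-15 \right)} = -9732 - \frac{27 - 15}{2 \left(-15\right)} = -9732 - \frac{1}{2} \left(- \frac{1}{15}\right) 12 = -9732 - - \frac{2}{5} = -9732 + \frac{2}{5} = - \frac{48658}{5}$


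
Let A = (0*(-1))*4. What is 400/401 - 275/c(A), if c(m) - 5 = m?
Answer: -21655/401 ≈ -54.003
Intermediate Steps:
A = 0 (A = 0*4 = 0)
c(m) = 5 + m
400/401 - 275/c(A) = 400/401 - 275/(5 + 0) = 400*(1/401) - 275/5 = 400/401 - 275*⅕ = 400/401 - 55 = -21655/401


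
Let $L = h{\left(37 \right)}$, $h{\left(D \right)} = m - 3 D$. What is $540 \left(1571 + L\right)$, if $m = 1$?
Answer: $788940$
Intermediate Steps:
$h{\left(D \right)} = 1 - 3 D$
$L = -110$ ($L = 1 - 111 = -110$)
$540 \left(1571 + L\right) = 540 \left(1571 - 110\right) = 540 \cdot 1461 = 788940$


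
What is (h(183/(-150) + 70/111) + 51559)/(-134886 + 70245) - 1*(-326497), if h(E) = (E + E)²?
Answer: 162522006478536809/497776100625 ≈ 3.2650e+5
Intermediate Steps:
h(E) = 4*E² (h(E) = (2*E)² = 4*E²)
(h(183/(-150) + 70/111) + 51559)/(-134886 + 70245) - 1*(-326497) = (4*(183/(-150) + 70/111)² + 51559)/(-134886 + 70245) - 1*(-326497) = (4*(183*(-1/150) + 70*(1/111))² + 51559)/(-64641) + 326497 = (4*(-61/50 + 70/111)² + 51559)*(-1/64641) + 326497 = (4*(-3271/5550)² + 51559)*(-1/64641) + 326497 = (4*(10699441/30802500) + 51559)*(-1/64641) + 326497 = (10699441/7700625 + 51559)*(-1/64641) + 326497 = (397047223816/7700625)*(-1/64641) + 326497 = -397047223816/497776100625 + 326497 = 162522006478536809/497776100625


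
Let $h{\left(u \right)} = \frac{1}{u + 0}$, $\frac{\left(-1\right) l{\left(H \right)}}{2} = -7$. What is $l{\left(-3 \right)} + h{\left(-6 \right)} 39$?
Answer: $\frac{15}{2} \approx 7.5$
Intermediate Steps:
$l{\left(H \right)} = 14$ ($l{\left(H \right)} = \left(-2\right) \left(-7\right) = 14$)
$h{\left(u \right)} = \frac{1}{u}$
$l{\left(-3 \right)} + h{\left(-6 \right)} 39 = 14 + \frac{1}{-6} \cdot 39 = 14 - \frac{13}{2} = \frac{15}{2}$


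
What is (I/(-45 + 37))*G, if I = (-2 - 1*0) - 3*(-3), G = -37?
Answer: 259/8 ≈ 32.375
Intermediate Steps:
I = 7 (I = (-2 + 0) + 9 = -2 + 9 = 7)
(I/(-45 + 37))*G = (7/(-45 + 37))*(-37) = (7/(-8))*(-37) = -1/8*7*(-37) = -7/8*(-37) = 259/8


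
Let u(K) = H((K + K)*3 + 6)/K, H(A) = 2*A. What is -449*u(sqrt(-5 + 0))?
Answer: -5388 + 5388*I*sqrt(5)/5 ≈ -5388.0 + 2409.6*I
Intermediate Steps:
u(K) = (12 + 12*K)/K (u(K) = (2*((K + K)*3 + 6))/K = (2*((2*K)*3 + 6))/K = (2*(6*K + 6))/K = (2*(6 + 6*K))/K = (12 + 12*K)/K)
-449*u(sqrt(-5 + 0)) = -449*(12 + 12/(sqrt(-5 + 0))) = -449*(12 + 12/(sqrt(-5))) = -449*(12 + 12/((I*sqrt(5)))) = -449*(12 + 12*(-I*sqrt(5)/5)) = -449*(12 - 12*I*sqrt(5)/5) = -5388 + 5388*I*sqrt(5)/5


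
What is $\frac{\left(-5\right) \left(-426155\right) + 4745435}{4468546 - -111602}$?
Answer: $\frac{1146035}{763358} \approx 1.5013$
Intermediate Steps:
$\frac{\left(-5\right) \left(-426155\right) + 4745435}{4468546 - -111602} = \frac{2130775 + 4745435}{4468546 + \left(-1444189 + 1555791\right)} = \frac{6876210}{4468546 + 111602} = \frac{6876210}{4580148} = 6876210 \cdot \frac{1}{4580148} = \frac{1146035}{763358}$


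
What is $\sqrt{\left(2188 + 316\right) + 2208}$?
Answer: $2 \sqrt{1178} \approx 68.644$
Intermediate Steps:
$\sqrt{\left(2188 + 316\right) + 2208} = \sqrt{2504 + 2208} = \sqrt{4712} = 2 \sqrt{1178}$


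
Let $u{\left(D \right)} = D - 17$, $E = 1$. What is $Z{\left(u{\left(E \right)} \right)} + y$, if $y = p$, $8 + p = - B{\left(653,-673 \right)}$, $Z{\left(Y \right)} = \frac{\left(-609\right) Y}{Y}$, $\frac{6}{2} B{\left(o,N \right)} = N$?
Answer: $- \frac{1178}{3} \approx -392.67$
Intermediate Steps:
$u{\left(D \right)} = -17 + D$
$B{\left(o,N \right)} = \frac{N}{3}$
$Z{\left(Y \right)} = -609$
$p = \frac{649}{3}$ ($p = -8 - \frac{1}{3} \left(-673\right) = -8 - - \frac{673}{3} = -8 + \frac{673}{3} = \frac{649}{3} \approx 216.33$)
$y = \frac{649}{3} \approx 216.33$
$Z{\left(u{\left(E \right)} \right)} + y = -609 + \frac{649}{3} = - \frac{1178}{3}$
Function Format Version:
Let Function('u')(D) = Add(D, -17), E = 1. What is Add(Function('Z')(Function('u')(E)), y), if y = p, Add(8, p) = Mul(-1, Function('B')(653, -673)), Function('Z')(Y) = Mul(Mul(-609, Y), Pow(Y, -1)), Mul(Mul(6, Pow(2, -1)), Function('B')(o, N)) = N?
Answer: Rational(-1178, 3) ≈ -392.67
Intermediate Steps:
Function('u')(D) = Add(-17, D)
Function('B')(o, N) = Mul(Rational(1, 3), N)
Function('Z')(Y) = -609
p = Rational(649, 3) (p = Add(-8, Mul(-1, Mul(Rational(1, 3), -673))) = Add(-8, Mul(-1, Rational(-673, 3))) = Add(-8, Rational(673, 3)) = Rational(649, 3) ≈ 216.33)
y = Rational(649, 3) ≈ 216.33
Add(Function('Z')(Function('u')(E)), y) = Add(-609, Rational(649, 3)) = Rational(-1178, 3)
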